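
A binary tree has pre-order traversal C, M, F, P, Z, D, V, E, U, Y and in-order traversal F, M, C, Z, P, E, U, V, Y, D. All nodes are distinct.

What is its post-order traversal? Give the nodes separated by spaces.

The first element of pre-order is the root; it splits in-order into left and right subtrees.
Root C: left subtree has 2 nodes {F, M}, right has 7 {Z, P, E, U, V, Y, D}.
  Root M: left subtree has 1 node {F}, right has 0 { }.
  Root P: left subtree has 1 node {Z}, right has 5 {E, U, V, Y, D}.
    Root D: left subtree has 4 nodes {E, U, V, Y}, right has 0 { }.
      Root V: left subtree has 2 nodes {E, U}, right has 1 {Y}.
        Root E: left subtree has 0 nodes { }, right has 1 {U}.

F M Z U E Y V D P C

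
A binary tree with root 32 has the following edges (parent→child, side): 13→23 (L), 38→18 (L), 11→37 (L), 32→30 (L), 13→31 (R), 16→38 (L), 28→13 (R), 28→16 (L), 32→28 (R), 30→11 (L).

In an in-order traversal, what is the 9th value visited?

23

In-order visits the left subtree, then the node, then the right subtree.
At 32: go left to 30.
  At 30: go left to 11.
    At 11: go left to 37.
      37 is a leaf — visit 37.
    Visit 11.
    At 11: no right child.
  Visit 30.
  At 30: no right child.
Visit 32.
At 32: go right to 28.
  At 28: go left to 16.
    At 16: go left to 38.
      At 38: go left to 18.
        18 is a leaf — visit 18.
      Visit 38.
      At 38: no right child.
    Visit 16.
    At 16: no right child.
  Visit 28.
  At 28: go right to 13.
    At 13: go left to 23.
      23 is a leaf — visit 23.
    Visit 13.
    At 13: go right to 31.
      31 is a leaf — visit 31.
Full in-order sequence: 37, 11, 30, 32, 18, 38, 16, 28, 23, 13, 31.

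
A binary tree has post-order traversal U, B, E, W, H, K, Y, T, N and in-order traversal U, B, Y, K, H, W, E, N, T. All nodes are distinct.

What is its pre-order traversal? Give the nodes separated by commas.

The last element of post-order is the root; it splits in-order into left and right subtrees.
Root N: left subtree has 7 nodes {U, B, Y, K, H, W, E}, right has 1 {T}.
  Root Y: left subtree has 2 nodes {U, B}, right has 4 {K, H, W, E}.
    Root B: left subtree has 1 node {U}, right has 0 { }.
    Root K: left subtree has 0 nodes { }, right has 3 {H, W, E}.
      Root H: left subtree has 0 nodes { }, right has 2 {W, E}.
        Root W: left subtree has 0 nodes { }, right has 1 {E}.

N, Y, B, U, K, H, W, E, T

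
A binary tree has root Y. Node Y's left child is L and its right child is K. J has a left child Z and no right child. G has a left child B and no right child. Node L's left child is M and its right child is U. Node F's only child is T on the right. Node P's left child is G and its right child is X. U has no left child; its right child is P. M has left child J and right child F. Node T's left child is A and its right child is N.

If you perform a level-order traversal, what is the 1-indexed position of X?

Level-order visits nodes level by level from the root, left to right within each level.
Level 0: Y
Level 1: L, K
Level 2: M, U
Level 3: J, F, P
Level 4: Z, T, G, X
Level 5: A, N, B
Full level-order sequence: Y, L, K, M, U, J, F, P, Z, T, G, X, A, N, B.

12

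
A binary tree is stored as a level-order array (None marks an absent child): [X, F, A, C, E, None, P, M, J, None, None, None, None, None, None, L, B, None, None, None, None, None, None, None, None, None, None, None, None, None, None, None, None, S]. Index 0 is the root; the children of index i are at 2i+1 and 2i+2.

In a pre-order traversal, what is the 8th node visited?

J

Pre-order visits the node, then its left subtree, then its right subtree.
Visit X.
At X: go left to F.
  Visit F.
  At F: go left to C.
    Visit C.
    At C: go left to M.
      Visit M.
      At M: go left to L.
        L is a leaf — visit L.
      At M: go right to B.
        Visit B.
        At B: go left to S.
          S is a leaf — visit S.
        At B: no right child.
    At C: go right to J.
      J is a leaf — visit J.
  At F: go right to E.
    E is a leaf — visit E.
At X: go right to A.
  Visit A.
  At A: no left child.
  At A: go right to P.
    P is a leaf — visit P.
Full pre-order sequence: X, F, C, M, L, B, S, J, E, A, P.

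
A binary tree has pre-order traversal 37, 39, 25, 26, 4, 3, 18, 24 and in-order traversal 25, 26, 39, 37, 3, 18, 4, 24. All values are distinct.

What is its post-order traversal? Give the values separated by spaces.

The first element of pre-order is the root; it splits in-order into left and right subtrees.
Root 37: left subtree has 3 nodes {25, 26, 39}, right has 4 {3, 18, 4, 24}.
  Root 39: left subtree has 2 nodes {25, 26}, right has 0 { }.
    Root 25: left subtree has 0 nodes { }, right has 1 {26}.
  Root 4: left subtree has 2 nodes {3, 18}, right has 1 {24}.
    Root 3: left subtree has 0 nodes { }, right has 1 {18}.

26 25 39 18 3 24 4 37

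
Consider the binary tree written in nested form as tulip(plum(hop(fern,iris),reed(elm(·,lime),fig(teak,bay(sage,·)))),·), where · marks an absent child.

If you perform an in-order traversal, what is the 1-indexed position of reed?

7

In-order visits the left subtree, then the node, then the right subtree.
At tulip: go left to plum.
  At plum: go left to hop.
    At hop: go left to fern.
      fern is a leaf — visit fern.
    Visit hop.
    At hop: go right to iris.
      iris is a leaf — visit iris.
  Visit plum.
  At plum: go right to reed.
    At reed: go left to elm.
      At elm: no left child.
      Visit elm.
      At elm: go right to lime.
        lime is a leaf — visit lime.
    Visit reed.
    At reed: go right to fig.
      At fig: go left to teak.
        teak is a leaf — visit teak.
      Visit fig.
      At fig: go right to bay.
        At bay: go left to sage.
          sage is a leaf — visit sage.
        Visit bay.
        At bay: no right child.
Visit tulip.
At tulip: no right child.
Full in-order sequence: fern, hop, iris, plum, elm, lime, reed, teak, fig, sage, bay, tulip.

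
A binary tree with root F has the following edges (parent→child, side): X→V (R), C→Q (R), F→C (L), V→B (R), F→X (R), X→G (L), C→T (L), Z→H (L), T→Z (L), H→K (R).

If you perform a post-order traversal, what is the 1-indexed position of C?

6

Post-order visits the left subtree, then the right subtree, then the node.
At F: go left to C.
  At C: go left to T.
    At T: go left to Z.
      At Z: go left to H.
        At H: no left child.
        At H: go right to K.
          K is a leaf — visit K.
        Visit H.
      At Z: no right child.
      Visit Z.
    At T: no right child.
    Visit T.
  At C: go right to Q.
    Q is a leaf — visit Q.
  Visit C.
At F: go right to X.
  At X: go left to G.
    G is a leaf — visit G.
  At X: go right to V.
    At V: no left child.
    At V: go right to B.
      B is a leaf — visit B.
    Visit V.
  Visit X.
Visit F.
Full post-order sequence: K, H, Z, T, Q, C, G, B, V, X, F.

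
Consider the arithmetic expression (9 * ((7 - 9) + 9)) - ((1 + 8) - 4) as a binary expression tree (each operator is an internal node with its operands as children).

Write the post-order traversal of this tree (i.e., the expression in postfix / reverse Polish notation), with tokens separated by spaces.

9 7 9 - 9 + * 1 8 + 4 - -

Post-order on an expression tree gives postfix notation: for each operator, emit left operand, right operand, then the operator.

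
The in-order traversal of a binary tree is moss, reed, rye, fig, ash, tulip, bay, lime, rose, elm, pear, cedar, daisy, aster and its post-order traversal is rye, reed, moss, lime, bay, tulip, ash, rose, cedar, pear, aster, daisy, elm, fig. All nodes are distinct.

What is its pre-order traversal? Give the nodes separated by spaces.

fig moss reed rye elm rose ash tulip bay lime daisy pear cedar aster

The last element of post-order is the root; it splits in-order into left and right subtrees.
Root fig: left subtree has 3 nodes {moss, reed, rye}, right has 10 {ash, tulip, bay, lime, rose, elm, pear, cedar, daisy, aster}.
  Root moss: left subtree has 0 nodes { }, right has 2 {reed, rye}.
    Root reed: left subtree has 0 nodes { }, right has 1 {rye}.
  Root elm: left subtree has 5 nodes {ash, tulip, bay, lime, rose}, right has 4 {pear, cedar, daisy, aster}.
    Root rose: left subtree has 4 nodes {ash, tulip, bay, lime}, right has 0 { }.
      Root ash: left subtree has 0 nodes { }, right has 3 {tulip, bay, lime}.
        Root tulip: left subtree has 0 nodes { }, right has 2 {bay, lime}.
          Root bay: left subtree has 0 nodes { }, right has 1 {lime}.
    Root daisy: left subtree has 2 nodes {pear, cedar}, right has 1 {aster}.
      Root pear: left subtree has 0 nodes { }, right has 1 {cedar}.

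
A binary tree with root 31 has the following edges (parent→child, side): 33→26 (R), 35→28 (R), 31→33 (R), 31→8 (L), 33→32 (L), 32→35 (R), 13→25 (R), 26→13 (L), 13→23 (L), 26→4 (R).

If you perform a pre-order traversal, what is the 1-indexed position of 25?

Pre-order visits the node, then its left subtree, then its right subtree.
Visit 31.
At 31: go left to 8.
  8 is a leaf — visit 8.
At 31: go right to 33.
  Visit 33.
  At 33: go left to 32.
    Visit 32.
    At 32: no left child.
    At 32: go right to 35.
      Visit 35.
      At 35: no left child.
      At 35: go right to 28.
        28 is a leaf — visit 28.
  At 33: go right to 26.
    Visit 26.
    At 26: go left to 13.
      Visit 13.
      At 13: go left to 23.
        23 is a leaf — visit 23.
      At 13: go right to 25.
        25 is a leaf — visit 25.
    At 26: go right to 4.
      4 is a leaf — visit 4.
Full pre-order sequence: 31, 8, 33, 32, 35, 28, 26, 13, 23, 25, 4.

10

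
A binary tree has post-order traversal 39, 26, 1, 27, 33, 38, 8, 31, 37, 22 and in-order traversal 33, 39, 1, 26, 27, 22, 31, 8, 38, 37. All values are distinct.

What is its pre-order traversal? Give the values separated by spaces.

The last element of post-order is the root; it splits in-order into left and right subtrees.
Root 22: left subtree has 5 nodes {33, 39, 1, 26, 27}, right has 4 {31, 8, 38, 37}.
  Root 33: left subtree has 0 nodes { }, right has 4 {39, 1, 26, 27}.
    Root 27: left subtree has 3 nodes {39, 1, 26}, right has 0 { }.
      Root 1: left subtree has 1 node {39}, right has 1 {26}.
  Root 37: left subtree has 3 nodes {31, 8, 38}, right has 0 { }.
    Root 31: left subtree has 0 nodes { }, right has 2 {8, 38}.
      Root 8: left subtree has 0 nodes { }, right has 1 {38}.

22 33 27 1 39 26 37 31 8 38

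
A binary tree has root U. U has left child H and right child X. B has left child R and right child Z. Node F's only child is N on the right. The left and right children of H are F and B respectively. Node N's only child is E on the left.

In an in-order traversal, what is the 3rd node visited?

In-order visits the left subtree, then the node, then the right subtree.
At U: go left to H.
  At H: go left to F.
    At F: no left child.
    Visit F.
    At F: go right to N.
      At N: go left to E.
        E is a leaf — visit E.
      Visit N.
      At N: no right child.
  Visit H.
  At H: go right to B.
    At B: go left to R.
      R is a leaf — visit R.
    Visit B.
    At B: go right to Z.
      Z is a leaf — visit Z.
Visit U.
At U: go right to X.
  X is a leaf — visit X.
Full in-order sequence: F, E, N, H, R, B, Z, U, X.

N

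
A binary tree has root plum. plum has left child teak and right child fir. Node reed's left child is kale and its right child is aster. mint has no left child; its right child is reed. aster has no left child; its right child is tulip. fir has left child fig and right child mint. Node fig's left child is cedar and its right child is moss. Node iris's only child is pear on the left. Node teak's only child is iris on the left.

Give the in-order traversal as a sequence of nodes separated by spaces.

pear iris teak plum cedar fig moss fir mint kale reed aster tulip

In-order visits the left subtree, then the node, then the right subtree.
At plum: go left to teak.
  At teak: go left to iris.
    At iris: go left to pear.
      pear is a leaf — visit pear.
    Visit iris.
    At iris: no right child.
  Visit teak.
  At teak: no right child.
Visit plum.
At plum: go right to fir.
  At fir: go left to fig.
    At fig: go left to cedar.
      cedar is a leaf — visit cedar.
    Visit fig.
    At fig: go right to moss.
      moss is a leaf — visit moss.
  Visit fir.
  At fir: go right to mint.
    At mint: no left child.
    Visit mint.
    At mint: go right to reed.
      At reed: go left to kale.
        kale is a leaf — visit kale.
      Visit reed.
      At reed: go right to aster.
        At aster: no left child.
        Visit aster.
        At aster: go right to tulip.
          tulip is a leaf — visit tulip.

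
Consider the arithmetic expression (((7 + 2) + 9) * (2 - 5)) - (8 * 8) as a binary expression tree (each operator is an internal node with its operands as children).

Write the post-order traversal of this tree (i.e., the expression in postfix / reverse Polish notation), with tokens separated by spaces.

7 2 + 9 + 2 5 - * 8 8 * -

Post-order on an expression tree gives postfix notation: for each operator, emit left operand, right operand, then the operator.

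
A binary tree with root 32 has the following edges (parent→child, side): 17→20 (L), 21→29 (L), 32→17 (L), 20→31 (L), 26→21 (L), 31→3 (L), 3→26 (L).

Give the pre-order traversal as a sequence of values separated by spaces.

Pre-order visits the node, then its left subtree, then its right subtree.
Visit 32.
At 32: go left to 17.
  Visit 17.
  At 17: go left to 20.
    Visit 20.
    At 20: go left to 31.
      Visit 31.
      At 31: go left to 3.
        Visit 3.
        At 3: go left to 26.
          Visit 26.
          At 26: go left to 21.
            Visit 21.
            At 21: go left to 29.
              29 is a leaf — visit 29.
            At 21: no right child.
          At 26: no right child.
        At 3: no right child.
      At 31: no right child.
    At 20: no right child.
  At 17: no right child.
At 32: no right child.

32 17 20 31 3 26 21 29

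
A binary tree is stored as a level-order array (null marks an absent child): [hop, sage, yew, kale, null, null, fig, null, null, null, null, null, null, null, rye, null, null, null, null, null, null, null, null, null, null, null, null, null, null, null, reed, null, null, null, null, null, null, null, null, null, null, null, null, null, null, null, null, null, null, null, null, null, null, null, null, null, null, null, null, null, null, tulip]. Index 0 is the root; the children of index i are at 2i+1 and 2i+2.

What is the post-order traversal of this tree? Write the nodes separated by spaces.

kale sage tulip reed rye fig yew hop

Post-order visits the left subtree, then the right subtree, then the node.
At hop: go left to sage.
  At sage: go left to kale.
    kale is a leaf — visit kale.
  At sage: no right child.
  Visit sage.
At hop: go right to yew.
  At yew: no left child.
  At yew: go right to fig.
    At fig: no left child.
    At fig: go right to rye.
      At rye: no left child.
      At rye: go right to reed.
        At reed: go left to tulip.
          tulip is a leaf — visit tulip.
        At reed: no right child.
        Visit reed.
      Visit rye.
    Visit fig.
  Visit yew.
Visit hop.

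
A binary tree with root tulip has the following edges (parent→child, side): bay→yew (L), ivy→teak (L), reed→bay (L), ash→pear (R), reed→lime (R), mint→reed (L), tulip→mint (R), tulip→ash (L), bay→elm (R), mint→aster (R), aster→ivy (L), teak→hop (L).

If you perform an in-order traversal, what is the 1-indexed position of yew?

4

In-order visits the left subtree, then the node, then the right subtree.
At tulip: go left to ash.
  At ash: no left child.
  Visit ash.
  At ash: go right to pear.
    pear is a leaf — visit pear.
Visit tulip.
At tulip: go right to mint.
  At mint: go left to reed.
    At reed: go left to bay.
      At bay: go left to yew.
        yew is a leaf — visit yew.
      Visit bay.
      At bay: go right to elm.
        elm is a leaf — visit elm.
    Visit reed.
    At reed: go right to lime.
      lime is a leaf — visit lime.
  Visit mint.
  At mint: go right to aster.
    At aster: go left to ivy.
      At ivy: go left to teak.
        At teak: go left to hop.
          hop is a leaf — visit hop.
        Visit teak.
        At teak: no right child.
      Visit ivy.
      At ivy: no right child.
    Visit aster.
    At aster: no right child.
Full in-order sequence: ash, pear, tulip, yew, bay, elm, reed, lime, mint, hop, teak, ivy, aster.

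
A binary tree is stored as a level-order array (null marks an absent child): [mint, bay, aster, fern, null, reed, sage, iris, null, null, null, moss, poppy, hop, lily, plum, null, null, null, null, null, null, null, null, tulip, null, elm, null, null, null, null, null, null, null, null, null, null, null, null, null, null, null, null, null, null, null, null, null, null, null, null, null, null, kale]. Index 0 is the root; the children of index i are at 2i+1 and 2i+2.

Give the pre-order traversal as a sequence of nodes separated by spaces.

mint bay fern iris plum aster reed moss tulip poppy elm kale sage hop lily

Pre-order visits the node, then its left subtree, then its right subtree.
Visit mint.
At mint: go left to bay.
  Visit bay.
  At bay: go left to fern.
    Visit fern.
    At fern: go left to iris.
      Visit iris.
      At iris: go left to plum.
        plum is a leaf — visit plum.
      At iris: no right child.
    At fern: no right child.
  At bay: no right child.
At mint: go right to aster.
  Visit aster.
  At aster: go left to reed.
    Visit reed.
    At reed: go left to moss.
      Visit moss.
      At moss: no left child.
      At moss: go right to tulip.
        tulip is a leaf — visit tulip.
    At reed: go right to poppy.
      Visit poppy.
      At poppy: no left child.
      At poppy: go right to elm.
        Visit elm.
        At elm: go left to kale.
          kale is a leaf — visit kale.
        At elm: no right child.
  At aster: go right to sage.
    Visit sage.
    At sage: go left to hop.
      hop is a leaf — visit hop.
    At sage: go right to lily.
      lily is a leaf — visit lily.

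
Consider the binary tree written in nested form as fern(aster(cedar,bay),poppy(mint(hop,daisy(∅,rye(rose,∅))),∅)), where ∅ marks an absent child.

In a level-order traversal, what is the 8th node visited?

Level-order visits nodes level by level from the root, left to right within each level.
Level 0: fern
Level 1: aster, poppy
Level 2: cedar, bay, mint
Level 3: hop, daisy
Level 4: rye
Level 5: rose
Full level-order sequence: fern, aster, poppy, cedar, bay, mint, hop, daisy, rye, rose.

daisy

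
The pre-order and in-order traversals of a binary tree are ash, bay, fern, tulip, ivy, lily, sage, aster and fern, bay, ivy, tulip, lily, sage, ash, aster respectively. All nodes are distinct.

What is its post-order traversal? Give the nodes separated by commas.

fern, ivy, sage, lily, tulip, bay, aster, ash

The first element of pre-order is the root; it splits in-order into left and right subtrees.
Root ash: left subtree has 6 nodes {fern, bay, ivy, tulip, lily, sage}, right has 1 {aster}.
  Root bay: left subtree has 1 node {fern}, right has 4 {ivy, tulip, lily, sage}.
    Root tulip: left subtree has 1 node {ivy}, right has 2 {lily, sage}.
      Root lily: left subtree has 0 nodes { }, right has 1 {sage}.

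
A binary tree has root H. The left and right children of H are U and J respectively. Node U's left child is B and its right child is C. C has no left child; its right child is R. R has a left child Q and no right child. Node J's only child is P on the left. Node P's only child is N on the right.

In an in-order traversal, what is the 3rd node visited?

C

In-order visits the left subtree, then the node, then the right subtree.
At H: go left to U.
  At U: go left to B.
    B is a leaf — visit B.
  Visit U.
  At U: go right to C.
    At C: no left child.
    Visit C.
    At C: go right to R.
      At R: go left to Q.
        Q is a leaf — visit Q.
      Visit R.
      At R: no right child.
Visit H.
At H: go right to J.
  At J: go left to P.
    At P: no left child.
    Visit P.
    At P: go right to N.
      N is a leaf — visit N.
  Visit J.
  At J: no right child.
Full in-order sequence: B, U, C, Q, R, H, P, N, J.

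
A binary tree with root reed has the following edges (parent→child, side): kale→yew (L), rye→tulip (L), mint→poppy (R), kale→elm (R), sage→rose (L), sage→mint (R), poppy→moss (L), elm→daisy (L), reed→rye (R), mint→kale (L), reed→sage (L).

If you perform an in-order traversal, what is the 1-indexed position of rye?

12

In-order visits the left subtree, then the node, then the right subtree.
At reed: go left to sage.
  At sage: go left to rose.
    rose is a leaf — visit rose.
  Visit sage.
  At sage: go right to mint.
    At mint: go left to kale.
      At kale: go left to yew.
        yew is a leaf — visit yew.
      Visit kale.
      At kale: go right to elm.
        At elm: go left to daisy.
          daisy is a leaf — visit daisy.
        Visit elm.
        At elm: no right child.
    Visit mint.
    At mint: go right to poppy.
      At poppy: go left to moss.
        moss is a leaf — visit moss.
      Visit poppy.
      At poppy: no right child.
Visit reed.
At reed: go right to rye.
  At rye: go left to tulip.
    tulip is a leaf — visit tulip.
  Visit rye.
  At rye: no right child.
Full in-order sequence: rose, sage, yew, kale, daisy, elm, mint, moss, poppy, reed, tulip, rye.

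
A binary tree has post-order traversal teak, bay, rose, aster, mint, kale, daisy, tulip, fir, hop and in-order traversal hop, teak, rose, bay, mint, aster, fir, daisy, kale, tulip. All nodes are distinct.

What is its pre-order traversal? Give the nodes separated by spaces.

hop fir mint rose teak bay aster tulip daisy kale

The last element of post-order is the root; it splits in-order into left and right subtrees.
Root hop: left subtree has 0 nodes { }, right has 9 {teak, rose, bay, mint, aster, fir, daisy, kale, tulip}.
  Root fir: left subtree has 5 nodes {teak, rose, bay, mint, aster}, right has 3 {daisy, kale, tulip}.
    Root mint: left subtree has 3 nodes {teak, rose, bay}, right has 1 {aster}.
      Root rose: left subtree has 1 node {teak}, right has 1 {bay}.
    Root tulip: left subtree has 2 nodes {daisy, kale}, right has 0 { }.
      Root daisy: left subtree has 0 nodes { }, right has 1 {kale}.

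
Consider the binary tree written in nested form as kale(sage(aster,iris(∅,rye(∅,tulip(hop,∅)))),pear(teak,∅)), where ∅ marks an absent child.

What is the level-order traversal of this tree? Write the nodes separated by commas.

Level-order visits nodes level by level from the root, left to right within each level.
Level 0: kale
Level 1: sage, pear
Level 2: aster, iris, teak
Level 3: rye
Level 4: tulip
Level 5: hop

kale, sage, pear, aster, iris, teak, rye, tulip, hop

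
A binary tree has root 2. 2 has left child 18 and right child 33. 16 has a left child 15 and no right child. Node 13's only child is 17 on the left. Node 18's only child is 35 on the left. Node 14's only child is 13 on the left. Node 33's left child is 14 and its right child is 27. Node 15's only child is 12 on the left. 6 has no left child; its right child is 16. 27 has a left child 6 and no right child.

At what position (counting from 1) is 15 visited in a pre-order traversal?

Pre-order visits the node, then its left subtree, then its right subtree.
Visit 2.
At 2: go left to 18.
  Visit 18.
  At 18: go left to 35.
    35 is a leaf — visit 35.
  At 18: no right child.
At 2: go right to 33.
  Visit 33.
  At 33: go left to 14.
    Visit 14.
    At 14: go left to 13.
      Visit 13.
      At 13: go left to 17.
        17 is a leaf — visit 17.
      At 13: no right child.
    At 14: no right child.
  At 33: go right to 27.
    Visit 27.
    At 27: go left to 6.
      Visit 6.
      At 6: no left child.
      At 6: go right to 16.
        Visit 16.
        At 16: go left to 15.
          Visit 15.
          At 15: go left to 12.
            12 is a leaf — visit 12.
          At 15: no right child.
        At 16: no right child.
    At 27: no right child.
Full pre-order sequence: 2, 18, 35, 33, 14, 13, 17, 27, 6, 16, 15, 12.

11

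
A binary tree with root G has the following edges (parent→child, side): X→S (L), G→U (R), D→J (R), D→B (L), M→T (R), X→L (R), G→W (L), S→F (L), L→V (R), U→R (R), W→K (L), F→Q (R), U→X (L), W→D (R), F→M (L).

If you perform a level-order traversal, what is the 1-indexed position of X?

6

Level-order visits nodes level by level from the root, left to right within each level.
Level 0: G
Level 1: W, U
Level 2: K, D, X, R
Level 3: B, J, S, L
Level 4: F, V
Level 5: M, Q
Level 6: T
Full level-order sequence: G, W, U, K, D, X, R, B, J, S, L, F, V, M, Q, T.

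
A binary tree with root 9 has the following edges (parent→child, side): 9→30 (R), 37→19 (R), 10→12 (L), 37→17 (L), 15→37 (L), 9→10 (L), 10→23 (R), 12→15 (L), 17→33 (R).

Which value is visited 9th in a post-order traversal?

30

Post-order visits the left subtree, then the right subtree, then the node.
At 9: go left to 10.
  At 10: go left to 12.
    At 12: go left to 15.
      At 15: go left to 37.
        At 37: go left to 17.
          At 17: no left child.
          At 17: go right to 33.
            33 is a leaf — visit 33.
          Visit 17.
        At 37: go right to 19.
          19 is a leaf — visit 19.
        Visit 37.
      At 15: no right child.
      Visit 15.
    At 12: no right child.
    Visit 12.
  At 10: go right to 23.
    23 is a leaf — visit 23.
  Visit 10.
At 9: go right to 30.
  30 is a leaf — visit 30.
Visit 9.
Full post-order sequence: 33, 17, 19, 37, 15, 12, 23, 10, 30, 9.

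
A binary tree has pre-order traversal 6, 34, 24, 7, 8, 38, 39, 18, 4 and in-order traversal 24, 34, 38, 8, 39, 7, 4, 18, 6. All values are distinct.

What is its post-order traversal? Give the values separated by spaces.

The first element of pre-order is the root; it splits in-order into left and right subtrees.
Root 6: left subtree has 8 nodes {24, 34, 38, 8, 39, 7, 4, 18}, right has 0 { }.
  Root 34: left subtree has 1 node {24}, right has 6 {38, 8, 39, 7, 4, 18}.
    Root 7: left subtree has 3 nodes {38, 8, 39}, right has 2 {4, 18}.
      Root 8: left subtree has 1 node {38}, right has 1 {39}.
      Root 18: left subtree has 1 node {4}, right has 0 { }.

24 38 39 8 4 18 7 34 6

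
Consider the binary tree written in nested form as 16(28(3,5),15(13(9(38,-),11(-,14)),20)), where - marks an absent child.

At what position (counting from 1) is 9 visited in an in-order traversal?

6

In-order visits the left subtree, then the node, then the right subtree.
At 16: go left to 28.
  At 28: go left to 3.
    3 is a leaf — visit 3.
  Visit 28.
  At 28: go right to 5.
    5 is a leaf — visit 5.
Visit 16.
At 16: go right to 15.
  At 15: go left to 13.
    At 13: go left to 9.
      At 9: go left to 38.
        38 is a leaf — visit 38.
      Visit 9.
      At 9: no right child.
    Visit 13.
    At 13: go right to 11.
      At 11: no left child.
      Visit 11.
      At 11: go right to 14.
        14 is a leaf — visit 14.
  Visit 15.
  At 15: go right to 20.
    20 is a leaf — visit 20.
Full in-order sequence: 3, 28, 5, 16, 38, 9, 13, 11, 14, 15, 20.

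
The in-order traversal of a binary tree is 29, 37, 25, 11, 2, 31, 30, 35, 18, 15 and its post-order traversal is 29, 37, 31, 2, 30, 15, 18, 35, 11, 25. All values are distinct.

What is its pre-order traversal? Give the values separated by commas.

The last element of post-order is the root; it splits in-order into left and right subtrees.
Root 25: left subtree has 2 nodes {29, 37}, right has 7 {11, 2, 31, 30, 35, 18, 15}.
  Root 37: left subtree has 1 node {29}, right has 0 { }.
  Root 11: left subtree has 0 nodes { }, right has 6 {2, 31, 30, 35, 18, 15}.
    Root 35: left subtree has 3 nodes {2, 31, 30}, right has 2 {18, 15}.
      Root 30: left subtree has 2 nodes {2, 31}, right has 0 { }.
        Root 2: left subtree has 0 nodes { }, right has 1 {31}.
      Root 18: left subtree has 0 nodes { }, right has 1 {15}.

25, 37, 29, 11, 35, 30, 2, 31, 18, 15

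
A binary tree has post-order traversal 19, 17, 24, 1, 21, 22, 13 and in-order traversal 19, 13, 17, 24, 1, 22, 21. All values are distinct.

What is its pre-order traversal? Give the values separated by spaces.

13 19 22 1 24 17 21

The last element of post-order is the root; it splits in-order into left and right subtrees.
Root 13: left subtree has 1 node {19}, right has 5 {17, 24, 1, 22, 21}.
  Root 22: left subtree has 3 nodes {17, 24, 1}, right has 1 {21}.
    Root 1: left subtree has 2 nodes {17, 24}, right has 0 { }.
      Root 24: left subtree has 1 node {17}, right has 0 { }.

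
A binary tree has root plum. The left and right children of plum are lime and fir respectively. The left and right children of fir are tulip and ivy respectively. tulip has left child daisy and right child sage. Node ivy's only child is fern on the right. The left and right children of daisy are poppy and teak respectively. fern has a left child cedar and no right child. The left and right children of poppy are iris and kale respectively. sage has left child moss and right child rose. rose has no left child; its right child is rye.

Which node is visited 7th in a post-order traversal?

Post-order visits the left subtree, then the right subtree, then the node.
At plum: go left to lime.
  lime is a leaf — visit lime.
At plum: go right to fir.
  At fir: go left to tulip.
    At tulip: go left to daisy.
      At daisy: go left to poppy.
        At poppy: go left to iris.
          iris is a leaf — visit iris.
        At poppy: go right to kale.
          kale is a leaf — visit kale.
        Visit poppy.
      At daisy: go right to teak.
        teak is a leaf — visit teak.
      Visit daisy.
    At tulip: go right to sage.
      At sage: go left to moss.
        moss is a leaf — visit moss.
      At sage: go right to rose.
        At rose: no left child.
        At rose: go right to rye.
          rye is a leaf — visit rye.
        Visit rose.
      Visit sage.
    Visit tulip.
  At fir: go right to ivy.
    At ivy: no left child.
    At ivy: go right to fern.
      At fern: go left to cedar.
        cedar is a leaf — visit cedar.
      At fern: no right child.
      Visit fern.
    Visit ivy.
  Visit fir.
Visit plum.
Full post-order sequence: lime, iris, kale, poppy, teak, daisy, moss, rye, rose, sage, tulip, cedar, fern, ivy, fir, plum.

moss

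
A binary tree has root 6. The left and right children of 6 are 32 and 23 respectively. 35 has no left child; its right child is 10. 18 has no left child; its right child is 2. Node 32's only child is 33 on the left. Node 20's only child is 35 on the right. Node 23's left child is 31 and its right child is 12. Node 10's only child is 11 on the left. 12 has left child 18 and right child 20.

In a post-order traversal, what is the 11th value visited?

23

Post-order visits the left subtree, then the right subtree, then the node.
At 6: go left to 32.
  At 32: go left to 33.
    33 is a leaf — visit 33.
  At 32: no right child.
  Visit 32.
At 6: go right to 23.
  At 23: go left to 31.
    31 is a leaf — visit 31.
  At 23: go right to 12.
    At 12: go left to 18.
      At 18: no left child.
      At 18: go right to 2.
        2 is a leaf — visit 2.
      Visit 18.
    At 12: go right to 20.
      At 20: no left child.
      At 20: go right to 35.
        At 35: no left child.
        At 35: go right to 10.
          At 10: go left to 11.
            11 is a leaf — visit 11.
          At 10: no right child.
          Visit 10.
        Visit 35.
      Visit 20.
    Visit 12.
  Visit 23.
Visit 6.
Full post-order sequence: 33, 32, 31, 2, 18, 11, 10, 35, 20, 12, 23, 6.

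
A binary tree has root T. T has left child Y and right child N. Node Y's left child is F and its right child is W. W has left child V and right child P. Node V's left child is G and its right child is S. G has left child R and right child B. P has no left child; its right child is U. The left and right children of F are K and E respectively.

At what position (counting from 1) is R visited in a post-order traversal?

Post-order visits the left subtree, then the right subtree, then the node.
At T: go left to Y.
  At Y: go left to F.
    At F: go left to K.
      K is a leaf — visit K.
    At F: go right to E.
      E is a leaf — visit E.
    Visit F.
  At Y: go right to W.
    At W: go left to V.
      At V: go left to G.
        At G: go left to R.
          R is a leaf — visit R.
        At G: go right to B.
          B is a leaf — visit B.
        Visit G.
      At V: go right to S.
        S is a leaf — visit S.
      Visit V.
    At W: go right to P.
      At P: no left child.
      At P: go right to U.
        U is a leaf — visit U.
      Visit P.
    Visit W.
  Visit Y.
At T: go right to N.
  N is a leaf — visit N.
Visit T.
Full post-order sequence: K, E, F, R, B, G, S, V, U, P, W, Y, N, T.

4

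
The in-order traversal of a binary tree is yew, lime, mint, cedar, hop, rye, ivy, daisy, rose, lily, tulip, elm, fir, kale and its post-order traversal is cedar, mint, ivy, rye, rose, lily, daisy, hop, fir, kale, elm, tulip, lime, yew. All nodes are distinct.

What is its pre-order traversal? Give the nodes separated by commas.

yew, lime, tulip, hop, mint, cedar, daisy, rye, ivy, lily, rose, elm, kale, fir

The last element of post-order is the root; it splits in-order into left and right subtrees.
Root yew: left subtree has 0 nodes { }, right has 13 {lime, mint, cedar, hop, rye, ivy, daisy, rose, lily, tulip, elm, fir, kale}.
  Root lime: left subtree has 0 nodes { }, right has 12 {mint, cedar, hop, rye, ivy, daisy, rose, lily, tulip, elm, fir, kale}.
    Root tulip: left subtree has 8 nodes {mint, cedar, hop, rye, ivy, daisy, rose, lily}, right has 3 {elm, fir, kale}.
      Root hop: left subtree has 2 nodes {mint, cedar}, right has 5 {rye, ivy, daisy, rose, lily}.
        Root mint: left subtree has 0 nodes { }, right has 1 {cedar}.
        Root daisy: left subtree has 2 nodes {rye, ivy}, right has 2 {rose, lily}.
          Root rye: left subtree has 0 nodes { }, right has 1 {ivy}.
          Root lily: left subtree has 1 node {rose}, right has 0 { }.
      Root elm: left subtree has 0 nodes { }, right has 2 {fir, kale}.
        Root kale: left subtree has 1 node {fir}, right has 0 { }.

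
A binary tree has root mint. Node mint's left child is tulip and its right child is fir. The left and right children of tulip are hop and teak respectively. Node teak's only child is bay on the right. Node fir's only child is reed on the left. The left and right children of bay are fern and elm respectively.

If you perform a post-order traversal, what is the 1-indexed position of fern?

2

Post-order visits the left subtree, then the right subtree, then the node.
At mint: go left to tulip.
  At tulip: go left to hop.
    hop is a leaf — visit hop.
  At tulip: go right to teak.
    At teak: no left child.
    At teak: go right to bay.
      At bay: go left to fern.
        fern is a leaf — visit fern.
      At bay: go right to elm.
        elm is a leaf — visit elm.
      Visit bay.
    Visit teak.
  Visit tulip.
At mint: go right to fir.
  At fir: go left to reed.
    reed is a leaf — visit reed.
  At fir: no right child.
  Visit fir.
Visit mint.
Full post-order sequence: hop, fern, elm, bay, teak, tulip, reed, fir, mint.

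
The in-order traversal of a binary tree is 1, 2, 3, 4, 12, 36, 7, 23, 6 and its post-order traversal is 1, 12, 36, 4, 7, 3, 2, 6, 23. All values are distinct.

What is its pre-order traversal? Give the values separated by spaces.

The last element of post-order is the root; it splits in-order into left and right subtrees.
Root 23: left subtree has 7 nodes {1, 2, 3, 4, 12, 36, 7}, right has 1 {6}.
  Root 2: left subtree has 1 node {1}, right has 5 {3, 4, 12, 36, 7}.
    Root 3: left subtree has 0 nodes { }, right has 4 {4, 12, 36, 7}.
      Root 7: left subtree has 3 nodes {4, 12, 36}, right has 0 { }.
        Root 4: left subtree has 0 nodes { }, right has 2 {12, 36}.
          Root 36: left subtree has 1 node {12}, right has 0 { }.

23 2 1 3 7 4 36 12 6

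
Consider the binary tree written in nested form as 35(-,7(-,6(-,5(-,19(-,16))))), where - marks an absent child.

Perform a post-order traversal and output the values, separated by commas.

16, 19, 5, 6, 7, 35

Post-order visits the left subtree, then the right subtree, then the node.
At 35: no left child.
At 35: go right to 7.
  At 7: no left child.
  At 7: go right to 6.
    At 6: no left child.
    At 6: go right to 5.
      At 5: no left child.
      At 5: go right to 19.
        At 19: no left child.
        At 19: go right to 16.
          16 is a leaf — visit 16.
        Visit 19.
      Visit 5.
    Visit 6.
  Visit 7.
Visit 35.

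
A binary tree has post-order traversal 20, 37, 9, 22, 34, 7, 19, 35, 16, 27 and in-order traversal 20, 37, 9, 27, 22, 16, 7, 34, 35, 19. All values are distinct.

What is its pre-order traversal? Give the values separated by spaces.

27 9 37 20 16 22 35 7 34 19

The last element of post-order is the root; it splits in-order into left and right subtrees.
Root 27: left subtree has 3 nodes {20, 37, 9}, right has 6 {22, 16, 7, 34, 35, 19}.
  Root 9: left subtree has 2 nodes {20, 37}, right has 0 { }.
    Root 37: left subtree has 1 node {20}, right has 0 { }.
  Root 16: left subtree has 1 node {22}, right has 4 {7, 34, 35, 19}.
    Root 35: left subtree has 2 nodes {7, 34}, right has 1 {19}.
      Root 7: left subtree has 0 nodes { }, right has 1 {34}.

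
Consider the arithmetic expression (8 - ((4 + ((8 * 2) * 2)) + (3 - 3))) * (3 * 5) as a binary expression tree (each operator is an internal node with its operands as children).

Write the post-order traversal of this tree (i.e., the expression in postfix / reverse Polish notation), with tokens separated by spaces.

8 4 8 2 * 2 * + 3 3 - + - 3 5 * *

Post-order on an expression tree gives postfix notation: for each operator, emit left operand, right operand, then the operator.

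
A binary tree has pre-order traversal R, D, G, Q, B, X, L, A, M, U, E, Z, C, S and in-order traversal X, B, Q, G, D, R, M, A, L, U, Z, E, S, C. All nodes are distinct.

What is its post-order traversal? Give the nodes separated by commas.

X, B, Q, G, D, M, A, Z, S, C, E, U, L, R

The first element of pre-order is the root; it splits in-order into left and right subtrees.
Root R: left subtree has 5 nodes {X, B, Q, G, D}, right has 8 {M, A, L, U, Z, E, S, C}.
  Root D: left subtree has 4 nodes {X, B, Q, G}, right has 0 { }.
    Root G: left subtree has 3 nodes {X, B, Q}, right has 0 { }.
      Root Q: left subtree has 2 nodes {X, B}, right has 0 { }.
        Root B: left subtree has 1 node {X}, right has 0 { }.
  Root L: left subtree has 2 nodes {M, A}, right has 5 {U, Z, E, S, C}.
    Root A: left subtree has 1 node {M}, right has 0 { }.
    Root U: left subtree has 0 nodes { }, right has 4 {Z, E, S, C}.
      Root E: left subtree has 1 node {Z}, right has 2 {S, C}.
        Root C: left subtree has 1 node {S}, right has 0 { }.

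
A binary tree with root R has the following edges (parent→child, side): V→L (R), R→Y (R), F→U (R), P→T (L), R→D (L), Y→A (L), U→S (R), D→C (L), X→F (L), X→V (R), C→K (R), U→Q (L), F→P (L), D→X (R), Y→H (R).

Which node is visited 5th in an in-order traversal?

In-order visits the left subtree, then the node, then the right subtree.
At R: go left to D.
  At D: go left to C.
    At C: no left child.
    Visit C.
    At C: go right to K.
      K is a leaf — visit K.
  Visit D.
  At D: go right to X.
    At X: go left to F.
      At F: go left to P.
        At P: go left to T.
          T is a leaf — visit T.
        Visit P.
        At P: no right child.
      Visit F.
      At F: go right to U.
        At U: go left to Q.
          Q is a leaf — visit Q.
        Visit U.
        At U: go right to S.
          S is a leaf — visit S.
    Visit X.
    At X: go right to V.
      At V: no left child.
      Visit V.
      At V: go right to L.
        L is a leaf — visit L.
Visit R.
At R: go right to Y.
  At Y: go left to A.
    A is a leaf — visit A.
  Visit Y.
  At Y: go right to H.
    H is a leaf — visit H.
Full in-order sequence: C, K, D, T, P, F, Q, U, S, X, V, L, R, A, Y, H.

P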